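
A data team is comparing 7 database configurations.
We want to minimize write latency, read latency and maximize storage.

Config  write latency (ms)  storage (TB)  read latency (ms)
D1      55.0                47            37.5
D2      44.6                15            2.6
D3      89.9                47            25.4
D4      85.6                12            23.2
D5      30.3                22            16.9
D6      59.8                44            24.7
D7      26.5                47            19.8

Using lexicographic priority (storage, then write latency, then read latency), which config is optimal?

D7

First maximize storage: best is 47, kept {D1, D3, D7}.
Then minimize write latency: best is 26.5, kept {D7}.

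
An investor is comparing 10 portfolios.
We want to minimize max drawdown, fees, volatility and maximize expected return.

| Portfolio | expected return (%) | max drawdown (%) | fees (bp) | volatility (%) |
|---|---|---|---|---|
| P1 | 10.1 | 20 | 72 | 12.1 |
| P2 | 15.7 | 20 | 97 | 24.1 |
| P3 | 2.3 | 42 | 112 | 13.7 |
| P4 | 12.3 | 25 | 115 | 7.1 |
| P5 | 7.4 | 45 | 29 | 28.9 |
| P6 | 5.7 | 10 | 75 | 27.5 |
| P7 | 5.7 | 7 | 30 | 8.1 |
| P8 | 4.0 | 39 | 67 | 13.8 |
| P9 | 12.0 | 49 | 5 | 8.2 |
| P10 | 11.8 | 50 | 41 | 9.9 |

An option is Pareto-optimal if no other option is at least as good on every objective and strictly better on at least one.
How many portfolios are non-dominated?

P1: not dominated.
P2: not dominated (best expected return).
P3: dominated by P1 (expected return 10.1≥2.3, max drawdown 20≤42, fees 72≤112, volatility 12.1≤13.7).
P4: not dominated (best volatility).
P5: not dominated.
P6: dominated by P7 (expected return 5.7≥5.7, max drawdown 7≤10, fees 30≤75, volatility 8.1≤27.5).
P7: not dominated (best max drawdown).
P8: dominated by P7 (expected return 5.7≥4.0, max drawdown 7≤39, fees 30≤67, volatility 8.1≤13.8).
P9: not dominated (best fees).
P10: dominated by P9 (expected return 12.0≥11.8, max drawdown 49≤50, fees 5≤41, volatility 8.2≤9.9).
Pareto-optimal: P1, P2, P4, P5, P7, P9 → 6.

6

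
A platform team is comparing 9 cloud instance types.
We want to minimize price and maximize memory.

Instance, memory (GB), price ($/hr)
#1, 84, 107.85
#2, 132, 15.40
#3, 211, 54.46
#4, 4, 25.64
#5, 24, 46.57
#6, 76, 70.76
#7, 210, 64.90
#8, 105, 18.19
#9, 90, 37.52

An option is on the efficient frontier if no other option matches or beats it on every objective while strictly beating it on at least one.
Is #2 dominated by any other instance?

No

#1: worse on memory (84 vs 132).
#3: worse on price (54.46 vs 15.40).
#4: worse on memory (4 vs 132).
#5: worse on memory (24 vs 132).
#6: worse on memory (76 vs 132).
#7: worse on price (64.90 vs 15.40).
#8: worse on memory (105 vs 132).
#9: worse on memory (90 vs 132).
No option is at least as good as #2 on every objective and strictly better on one.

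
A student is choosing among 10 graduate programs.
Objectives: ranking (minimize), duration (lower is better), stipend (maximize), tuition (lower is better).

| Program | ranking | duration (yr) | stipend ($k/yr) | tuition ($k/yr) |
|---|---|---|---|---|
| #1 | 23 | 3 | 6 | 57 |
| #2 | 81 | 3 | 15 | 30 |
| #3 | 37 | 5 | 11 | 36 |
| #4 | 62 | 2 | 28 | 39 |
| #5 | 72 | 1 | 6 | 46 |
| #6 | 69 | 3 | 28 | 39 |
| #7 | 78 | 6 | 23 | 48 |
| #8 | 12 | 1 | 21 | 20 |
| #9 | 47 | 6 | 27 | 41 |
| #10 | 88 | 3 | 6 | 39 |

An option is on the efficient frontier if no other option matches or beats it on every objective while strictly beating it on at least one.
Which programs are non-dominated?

#1: dominated by #8 (ranking 12≤23, duration 1≤3, stipend 21≥6, tuition 20≤57).
#2: dominated by #8 (ranking 12≤81, duration 1≤3, stipend 21≥15, tuition 20≤30).
#3: dominated by #8 (ranking 12≤37, duration 1≤5, stipend 21≥11, tuition 20≤36).
#4: not dominated.
#5: dominated by #8 (ranking 12≤72, duration 1≤1, stipend 21≥6, tuition 20≤46).
#6: dominated by #4 (ranking 62≤69, duration 2≤3, stipend 28≥28, tuition 39≤39).
#7: dominated by #4 (ranking 62≤78, duration 2≤6, stipend 28≥23, tuition 39≤48).
#8: not dominated (best ranking).
#9: not dominated.
#10: dominated by #2 (ranking 81≤88, duration 3≤3, stipend 15≥6, tuition 30≤39).

#4, #8, #9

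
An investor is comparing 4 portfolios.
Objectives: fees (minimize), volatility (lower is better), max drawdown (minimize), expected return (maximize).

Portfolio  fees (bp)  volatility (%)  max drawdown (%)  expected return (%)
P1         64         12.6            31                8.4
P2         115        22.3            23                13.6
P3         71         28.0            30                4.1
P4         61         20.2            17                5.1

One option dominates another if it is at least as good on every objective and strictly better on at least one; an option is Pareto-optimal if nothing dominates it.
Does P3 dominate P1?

No

P3 vs P1: P3 is worse on fees (71 vs 64), so it does not dominate P1.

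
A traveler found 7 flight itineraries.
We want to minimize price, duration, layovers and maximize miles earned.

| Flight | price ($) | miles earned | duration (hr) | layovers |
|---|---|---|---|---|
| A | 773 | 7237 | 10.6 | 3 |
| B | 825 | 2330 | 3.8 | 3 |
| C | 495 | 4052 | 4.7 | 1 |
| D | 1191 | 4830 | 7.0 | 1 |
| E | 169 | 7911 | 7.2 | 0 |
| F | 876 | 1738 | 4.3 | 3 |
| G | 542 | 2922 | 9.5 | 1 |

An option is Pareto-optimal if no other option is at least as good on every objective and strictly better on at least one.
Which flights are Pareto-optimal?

B, C, D, E

A: dominated by E (price 169≤773, miles earned 7911≥7237, duration 7.2≤10.6, layovers 0≤3).
B: not dominated (best duration).
C: not dominated.
D: not dominated.
E: not dominated (best price).
F: dominated by B (price 825≤876, miles earned 2330≥1738, duration 3.8≤4.3, layovers 3≤3).
G: dominated by C (price 495≤542, miles earned 4052≥2922, duration 4.7≤9.5, layovers 1≤1).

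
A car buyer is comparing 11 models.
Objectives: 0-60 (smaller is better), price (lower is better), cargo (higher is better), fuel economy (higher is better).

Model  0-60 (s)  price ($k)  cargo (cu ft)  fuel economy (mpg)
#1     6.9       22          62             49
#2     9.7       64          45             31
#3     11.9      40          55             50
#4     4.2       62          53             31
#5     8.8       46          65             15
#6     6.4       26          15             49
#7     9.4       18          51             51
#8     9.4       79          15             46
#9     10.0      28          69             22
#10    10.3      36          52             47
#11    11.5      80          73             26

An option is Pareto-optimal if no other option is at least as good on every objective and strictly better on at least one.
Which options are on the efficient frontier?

#1, #3, #4, #5, #6, #7, #9, #11

#1: not dominated.
#2: dominated by #1 (0-60 6.9≤9.7, price 22≤64, cargo 62≥45, fuel economy 49≥31).
#3: not dominated.
#4: not dominated (best 0-60).
#5: not dominated.
#6: not dominated.
#7: not dominated (best price).
#8: dominated by #1 (0-60 6.9≤9.4, price 22≤79, cargo 62≥15, fuel economy 49≥46).
#9: not dominated.
#10: dominated by #1 (0-60 6.9≤10.3, price 22≤36, cargo 62≥52, fuel economy 49≥47).
#11: not dominated (best cargo).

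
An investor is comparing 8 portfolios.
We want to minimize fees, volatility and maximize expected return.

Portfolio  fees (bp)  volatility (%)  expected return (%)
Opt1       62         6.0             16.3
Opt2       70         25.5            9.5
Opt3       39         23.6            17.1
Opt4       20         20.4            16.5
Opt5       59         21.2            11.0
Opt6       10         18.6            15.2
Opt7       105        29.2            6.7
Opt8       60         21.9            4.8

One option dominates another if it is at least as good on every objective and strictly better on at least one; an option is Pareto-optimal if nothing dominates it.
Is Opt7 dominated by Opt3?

Opt3 vs Opt7: fees 39≤105, volatility 23.6≤29.2, expected return 17.1≥6.7 — Opt3 is at least as good on every objective with at least one strict improvement.

Yes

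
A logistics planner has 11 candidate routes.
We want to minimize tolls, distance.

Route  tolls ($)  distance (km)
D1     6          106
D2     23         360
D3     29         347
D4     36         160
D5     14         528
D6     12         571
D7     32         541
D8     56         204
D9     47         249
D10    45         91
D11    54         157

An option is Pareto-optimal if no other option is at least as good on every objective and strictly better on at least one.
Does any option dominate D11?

D1 vs D11: tolls 6≤54, distance 106≤157 — D1 is at least as good on every objective and strictly better on at least one, so D1 dominates D11.

Yes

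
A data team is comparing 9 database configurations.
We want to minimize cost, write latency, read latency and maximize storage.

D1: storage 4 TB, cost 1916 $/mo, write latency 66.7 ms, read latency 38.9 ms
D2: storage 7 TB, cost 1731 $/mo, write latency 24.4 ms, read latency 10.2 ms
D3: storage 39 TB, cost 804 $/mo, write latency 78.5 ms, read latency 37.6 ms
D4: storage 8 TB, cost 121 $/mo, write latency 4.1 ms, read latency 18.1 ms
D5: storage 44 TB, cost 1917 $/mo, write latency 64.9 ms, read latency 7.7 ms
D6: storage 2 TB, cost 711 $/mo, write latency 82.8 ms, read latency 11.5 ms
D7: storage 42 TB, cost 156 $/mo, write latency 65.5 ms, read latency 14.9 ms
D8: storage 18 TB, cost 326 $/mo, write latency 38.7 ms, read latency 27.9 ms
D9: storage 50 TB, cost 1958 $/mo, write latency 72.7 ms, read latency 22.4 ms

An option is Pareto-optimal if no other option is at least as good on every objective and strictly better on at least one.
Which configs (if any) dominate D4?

D1: worse on storage (4 vs 8).
D2: worse on storage (7 vs 8).
D3: worse on cost (804 vs 121).
D5: worse on cost (1917 vs 121).
D6: worse on storage (2 vs 8).
D7: worse on cost (156 vs 121).
D8: worse on cost (326 vs 121).
D9: worse on cost (1958 vs 121).
No option dominates D4.

none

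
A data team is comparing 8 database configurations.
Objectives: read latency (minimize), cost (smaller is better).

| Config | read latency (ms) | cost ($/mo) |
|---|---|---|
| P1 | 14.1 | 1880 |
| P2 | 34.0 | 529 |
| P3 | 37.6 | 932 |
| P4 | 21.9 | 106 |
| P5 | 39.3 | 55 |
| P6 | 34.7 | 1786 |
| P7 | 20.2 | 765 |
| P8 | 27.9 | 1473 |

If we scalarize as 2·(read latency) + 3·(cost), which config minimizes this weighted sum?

P5

P1: 2·14.1 + 3·1880 = 5668.2
P2: 2·34.0 + 3·529 = 1655.0
P3: 2·37.6 + 3·932 = 2871.2
P4: 2·21.9 + 3·106 = 361.8
P5: 2·39.3 + 3·55 = 243.6
P6: 2·34.7 + 3·1786 = 5427.4
P7: 2·20.2 + 3·765 = 2335.4
P8: 2·27.9 + 3·1473 = 4474.8
Lowest: P5 at 243.6.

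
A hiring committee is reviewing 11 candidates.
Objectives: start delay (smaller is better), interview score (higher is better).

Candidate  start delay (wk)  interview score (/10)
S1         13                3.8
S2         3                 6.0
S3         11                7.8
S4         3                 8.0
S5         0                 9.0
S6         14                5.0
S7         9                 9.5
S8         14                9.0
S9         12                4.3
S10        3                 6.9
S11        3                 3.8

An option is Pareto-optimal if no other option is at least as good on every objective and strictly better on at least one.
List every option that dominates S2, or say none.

S4: start delay 3≤3, interview score 8.0≥6.0 — dominates S2.
S5: start delay 0≤3, interview score 9.0≥6.0 — dominates S2.
S10: start delay 3≤3, interview score 6.9≥6.0 — dominates S2.
Others (S1, S3, S6, S7, S8, S9, S11) are each worse than S2 on at least one objective.

S4, S5, S10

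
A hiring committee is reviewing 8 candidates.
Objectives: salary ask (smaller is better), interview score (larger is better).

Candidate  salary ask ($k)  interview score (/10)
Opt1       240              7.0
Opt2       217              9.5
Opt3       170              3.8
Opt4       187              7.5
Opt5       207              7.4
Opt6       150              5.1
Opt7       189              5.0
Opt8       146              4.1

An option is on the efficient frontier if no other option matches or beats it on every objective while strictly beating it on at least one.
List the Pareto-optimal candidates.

Opt1: dominated by Opt2 (salary ask 217≤240, interview score 9.5≥7.0).
Opt2: not dominated (best interview score).
Opt3: dominated by Opt6 (salary ask 150≤170, interview score 5.1≥3.8).
Opt4: not dominated.
Opt5: dominated by Opt4 (salary ask 187≤207, interview score 7.5≥7.4).
Opt6: not dominated.
Opt7: dominated by Opt4 (salary ask 187≤189, interview score 7.5≥5.0).
Opt8: not dominated (best salary ask).

Opt2, Opt4, Opt6, Opt8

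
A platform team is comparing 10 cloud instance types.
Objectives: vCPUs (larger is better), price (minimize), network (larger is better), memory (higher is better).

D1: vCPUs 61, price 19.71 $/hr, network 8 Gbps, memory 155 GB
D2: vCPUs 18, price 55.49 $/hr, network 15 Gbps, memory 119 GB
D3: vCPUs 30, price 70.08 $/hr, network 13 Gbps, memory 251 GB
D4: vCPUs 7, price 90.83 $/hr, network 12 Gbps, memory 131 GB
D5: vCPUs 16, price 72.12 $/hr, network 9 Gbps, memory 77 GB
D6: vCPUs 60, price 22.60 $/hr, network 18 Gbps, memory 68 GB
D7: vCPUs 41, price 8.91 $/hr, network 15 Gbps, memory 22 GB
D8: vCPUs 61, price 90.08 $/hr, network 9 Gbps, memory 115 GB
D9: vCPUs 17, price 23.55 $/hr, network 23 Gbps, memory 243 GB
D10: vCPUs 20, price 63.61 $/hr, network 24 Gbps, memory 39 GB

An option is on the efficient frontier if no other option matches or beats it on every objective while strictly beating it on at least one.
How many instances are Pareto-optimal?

D1: not dominated.
D2: not dominated.
D3: not dominated (best memory).
D4: dominated by D3 (vCPUs 30≥7, price 70.08≤90.83, network 13≥12, memory 251≥131).
D5: dominated by D2 (vCPUs 18≥16, price 55.49≤72.12, network 15≥9, memory 119≥77).
D6: not dominated.
D7: not dominated (best price).
D8: not dominated.
D9: not dominated.
D10: not dominated (best network).
Pareto-optimal: D1, D2, D3, D6, D7, D8, D9, D10 → 8.

8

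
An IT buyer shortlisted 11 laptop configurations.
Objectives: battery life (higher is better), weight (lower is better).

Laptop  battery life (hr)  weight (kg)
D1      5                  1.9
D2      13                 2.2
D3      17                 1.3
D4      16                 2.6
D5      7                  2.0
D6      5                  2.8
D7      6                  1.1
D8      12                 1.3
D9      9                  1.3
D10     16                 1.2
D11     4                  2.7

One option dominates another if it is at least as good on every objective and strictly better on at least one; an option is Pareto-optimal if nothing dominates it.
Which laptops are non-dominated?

D1: dominated by D3 (battery life 17≥5, weight 1.3≤1.9).
D2: dominated by D3 (battery life 17≥13, weight 1.3≤2.2).
D3: not dominated (best battery life).
D4: dominated by D3 (battery life 17≥16, weight 1.3≤2.6).
D5: dominated by D3 (battery life 17≥7, weight 1.3≤2.0).
D6: dominated by D1 (battery life 5≥5, weight 1.9≤2.8).
D7: not dominated (best weight).
D8: dominated by D3 (battery life 17≥12, weight 1.3≤1.3).
D9: dominated by D3 (battery life 17≥9, weight 1.3≤1.3).
D10: not dominated.
D11: dominated by D1 (battery life 5≥4, weight 1.9≤2.7).

D3, D7, D10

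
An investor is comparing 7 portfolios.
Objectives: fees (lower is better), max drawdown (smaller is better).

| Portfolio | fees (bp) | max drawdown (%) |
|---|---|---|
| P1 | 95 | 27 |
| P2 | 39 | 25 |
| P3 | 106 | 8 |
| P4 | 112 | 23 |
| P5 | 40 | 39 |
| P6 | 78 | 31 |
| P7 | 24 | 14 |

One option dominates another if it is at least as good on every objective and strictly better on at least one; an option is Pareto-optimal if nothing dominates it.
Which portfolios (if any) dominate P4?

P3, P7

P3: fees 106≤112, max drawdown 8≤23 — dominates P4.
P7: fees 24≤112, max drawdown 14≤23 — dominates P4.
Others (P1, P2, P5, P6) are each worse than P4 on at least one objective.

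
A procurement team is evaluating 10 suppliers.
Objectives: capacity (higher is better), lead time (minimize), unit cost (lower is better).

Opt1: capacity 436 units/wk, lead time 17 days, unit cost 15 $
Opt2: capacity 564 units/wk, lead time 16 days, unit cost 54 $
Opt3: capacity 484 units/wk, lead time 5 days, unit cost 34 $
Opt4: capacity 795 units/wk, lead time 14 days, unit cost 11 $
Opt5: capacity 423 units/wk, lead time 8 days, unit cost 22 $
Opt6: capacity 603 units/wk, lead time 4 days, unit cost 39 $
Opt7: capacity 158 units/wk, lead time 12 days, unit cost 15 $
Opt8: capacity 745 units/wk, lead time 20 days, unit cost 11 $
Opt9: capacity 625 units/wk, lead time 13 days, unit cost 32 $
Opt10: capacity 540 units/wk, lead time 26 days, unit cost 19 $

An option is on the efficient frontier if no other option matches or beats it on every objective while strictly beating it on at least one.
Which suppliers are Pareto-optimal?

Opt3, Opt4, Opt5, Opt6, Opt7, Opt9

Opt1: dominated by Opt4 (capacity 795≥436, lead time 14≤17, unit cost 11≤15).
Opt2: dominated by Opt4 (capacity 795≥564, lead time 14≤16, unit cost 11≤54).
Opt3: not dominated.
Opt4: not dominated (best capacity).
Opt5: not dominated.
Opt6: not dominated (best lead time).
Opt7: not dominated.
Opt8: dominated by Opt4 (capacity 795≥745, lead time 14≤20, unit cost 11≤11).
Opt9: not dominated.
Opt10: dominated by Opt4 (capacity 795≥540, lead time 14≤26, unit cost 11≤19).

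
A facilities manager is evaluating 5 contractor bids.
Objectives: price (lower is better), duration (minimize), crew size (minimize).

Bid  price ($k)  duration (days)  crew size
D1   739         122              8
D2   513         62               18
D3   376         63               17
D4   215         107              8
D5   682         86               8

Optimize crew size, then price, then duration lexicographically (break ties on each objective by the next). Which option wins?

First minimize crew size: best is 8, kept {D1, D4, D5}.
Then minimize price: best is 215, kept {D4}.

D4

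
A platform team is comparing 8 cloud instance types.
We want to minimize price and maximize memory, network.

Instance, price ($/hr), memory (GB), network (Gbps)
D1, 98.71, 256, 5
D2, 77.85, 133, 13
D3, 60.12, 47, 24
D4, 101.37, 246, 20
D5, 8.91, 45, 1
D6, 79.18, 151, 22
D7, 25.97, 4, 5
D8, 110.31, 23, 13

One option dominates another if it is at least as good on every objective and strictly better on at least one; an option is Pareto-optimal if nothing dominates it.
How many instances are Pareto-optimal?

7

D1: not dominated (best memory).
D2: not dominated.
D3: not dominated (best network).
D4: not dominated.
D5: not dominated (best price).
D6: not dominated.
D7: not dominated.
D8: dominated by D2 (price 77.85≤110.31, memory 133≥23, network 13≥13).
Pareto-optimal: D1, D2, D3, D4, D5, D6, D7 → 7.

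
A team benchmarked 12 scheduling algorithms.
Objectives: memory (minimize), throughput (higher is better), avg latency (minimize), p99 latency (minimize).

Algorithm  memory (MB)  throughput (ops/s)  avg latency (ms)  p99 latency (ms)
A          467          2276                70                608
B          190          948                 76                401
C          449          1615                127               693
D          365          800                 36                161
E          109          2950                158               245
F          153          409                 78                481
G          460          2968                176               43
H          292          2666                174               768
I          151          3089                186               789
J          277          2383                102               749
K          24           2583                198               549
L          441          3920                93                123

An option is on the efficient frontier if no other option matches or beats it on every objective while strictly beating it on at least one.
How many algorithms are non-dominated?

10

A: not dominated.
B: not dominated.
C: dominated by L (memory 441≤449, throughput 3920≥1615, avg latency 93≤127, p99 latency 123≤693).
D: not dominated (best avg latency).
E: not dominated.
F: not dominated.
G: not dominated (best p99 latency).
H: dominated by E (memory 109≤292, throughput 2950≥2666, avg latency 158≤174, p99 latency 245≤768).
I: not dominated.
J: not dominated.
K: not dominated (best memory).
L: not dominated (best throughput).
Pareto-optimal: A, B, D, E, F, G, I, J, K, L → 10.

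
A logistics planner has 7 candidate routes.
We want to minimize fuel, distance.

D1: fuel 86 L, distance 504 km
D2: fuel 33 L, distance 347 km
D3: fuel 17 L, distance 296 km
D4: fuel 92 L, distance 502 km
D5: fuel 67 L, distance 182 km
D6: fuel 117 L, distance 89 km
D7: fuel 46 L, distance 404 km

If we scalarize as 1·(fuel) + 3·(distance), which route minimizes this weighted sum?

D6

D1: 1·86 + 3·504 = 1598
D2: 1·33 + 3·347 = 1074
D3: 1·17 + 3·296 = 905
D4: 1·92 + 3·502 = 1598
D5: 1·67 + 3·182 = 613
D6: 1·117 + 3·89 = 384
D7: 1·46 + 3·404 = 1258
Lowest: D6 at 384.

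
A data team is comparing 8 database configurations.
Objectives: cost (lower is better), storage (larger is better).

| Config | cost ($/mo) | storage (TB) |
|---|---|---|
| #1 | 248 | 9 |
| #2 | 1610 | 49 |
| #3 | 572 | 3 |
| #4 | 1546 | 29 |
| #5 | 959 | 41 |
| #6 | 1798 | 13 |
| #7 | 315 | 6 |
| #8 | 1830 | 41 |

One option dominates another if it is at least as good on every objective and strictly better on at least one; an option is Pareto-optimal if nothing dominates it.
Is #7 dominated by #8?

No

#8 vs #7: #8 is worse on cost (1830 vs 315), so it does not dominate #7.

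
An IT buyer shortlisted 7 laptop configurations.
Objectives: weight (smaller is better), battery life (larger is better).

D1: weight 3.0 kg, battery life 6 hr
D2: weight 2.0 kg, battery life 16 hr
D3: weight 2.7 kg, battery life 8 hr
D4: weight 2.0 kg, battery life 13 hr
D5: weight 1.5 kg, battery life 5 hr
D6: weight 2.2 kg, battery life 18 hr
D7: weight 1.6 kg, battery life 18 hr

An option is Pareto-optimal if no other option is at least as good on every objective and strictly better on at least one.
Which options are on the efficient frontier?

D5, D7

D1: dominated by D2 (weight 2.0≤3.0, battery life 16≥6).
D2: dominated by D7 (weight 1.6≤2.0, battery life 18≥16).
D3: dominated by D2 (weight 2.0≤2.7, battery life 16≥8).
D4: dominated by D2 (weight 2.0≤2.0, battery life 16≥13).
D5: not dominated (best weight).
D6: dominated by D7 (weight 1.6≤2.2, battery life 18≥18).
D7: not dominated.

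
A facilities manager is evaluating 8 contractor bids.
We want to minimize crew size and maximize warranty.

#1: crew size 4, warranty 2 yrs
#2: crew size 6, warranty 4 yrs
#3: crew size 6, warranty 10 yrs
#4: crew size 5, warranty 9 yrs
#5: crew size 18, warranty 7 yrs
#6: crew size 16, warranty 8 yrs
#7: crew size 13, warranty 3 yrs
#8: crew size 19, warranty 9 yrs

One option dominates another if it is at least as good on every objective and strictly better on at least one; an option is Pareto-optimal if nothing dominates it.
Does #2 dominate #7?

#2 vs #7: crew size 6≤13, warranty 4≥3 — #2 is at least as good on every objective with at least one strict improvement.

Yes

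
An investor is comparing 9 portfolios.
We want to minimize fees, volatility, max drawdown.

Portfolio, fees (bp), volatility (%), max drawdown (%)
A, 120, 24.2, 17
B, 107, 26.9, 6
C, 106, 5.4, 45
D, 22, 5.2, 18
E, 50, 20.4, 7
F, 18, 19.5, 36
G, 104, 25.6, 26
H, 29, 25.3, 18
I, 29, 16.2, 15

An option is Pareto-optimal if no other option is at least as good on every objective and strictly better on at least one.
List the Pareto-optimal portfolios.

A: dominated by E (fees 50≤120, volatility 20.4≤24.2, max drawdown 7≤17).
B: not dominated (best max drawdown).
C: dominated by D (fees 22≤106, volatility 5.2≤5.4, max drawdown 18≤45).
D: not dominated (best volatility).
E: not dominated.
F: not dominated (best fees).
G: dominated by D (fees 22≤104, volatility 5.2≤25.6, max drawdown 18≤26).
H: dominated by D (fees 22≤29, volatility 5.2≤25.3, max drawdown 18≤18).
I: not dominated.

B, D, E, F, I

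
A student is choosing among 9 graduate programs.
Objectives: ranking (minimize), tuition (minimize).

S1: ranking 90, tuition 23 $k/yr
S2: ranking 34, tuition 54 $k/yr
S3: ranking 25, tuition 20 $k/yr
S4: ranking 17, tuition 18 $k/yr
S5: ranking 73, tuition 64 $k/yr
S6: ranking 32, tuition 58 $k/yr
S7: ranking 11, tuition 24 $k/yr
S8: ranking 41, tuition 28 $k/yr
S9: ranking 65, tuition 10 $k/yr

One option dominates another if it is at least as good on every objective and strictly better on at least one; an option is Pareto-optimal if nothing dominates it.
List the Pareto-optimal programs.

S4, S7, S9

S1: dominated by S3 (ranking 25≤90, tuition 20≤23).
S2: dominated by S3 (ranking 25≤34, tuition 20≤54).
S3: dominated by S4 (ranking 17≤25, tuition 18≤20).
S4: not dominated.
S5: dominated by S2 (ranking 34≤73, tuition 54≤64).
S6: dominated by S3 (ranking 25≤32, tuition 20≤58).
S7: not dominated (best ranking).
S8: dominated by S3 (ranking 25≤41, tuition 20≤28).
S9: not dominated (best tuition).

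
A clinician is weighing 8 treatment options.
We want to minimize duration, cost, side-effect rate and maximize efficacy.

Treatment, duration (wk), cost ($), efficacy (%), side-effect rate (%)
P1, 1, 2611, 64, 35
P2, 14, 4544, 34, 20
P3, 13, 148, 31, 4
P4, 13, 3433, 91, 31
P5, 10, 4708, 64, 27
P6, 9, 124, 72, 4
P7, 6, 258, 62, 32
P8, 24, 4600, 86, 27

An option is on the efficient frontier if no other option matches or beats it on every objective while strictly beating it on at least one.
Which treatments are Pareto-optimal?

P1: not dominated (best duration).
P2: dominated by P6 (duration 9≤14, cost 124≤4544, efficacy 72≥34, side-effect rate 4≤20).
P3: dominated by P6 (duration 9≤13, cost 124≤148, efficacy 72≥31, side-effect rate 4≤4).
P4: not dominated (best efficacy).
P5: dominated by P6 (duration 9≤10, cost 124≤4708, efficacy 72≥64, side-effect rate 4≤27).
P6: not dominated (best cost).
P7: not dominated.
P8: not dominated.

P1, P4, P6, P7, P8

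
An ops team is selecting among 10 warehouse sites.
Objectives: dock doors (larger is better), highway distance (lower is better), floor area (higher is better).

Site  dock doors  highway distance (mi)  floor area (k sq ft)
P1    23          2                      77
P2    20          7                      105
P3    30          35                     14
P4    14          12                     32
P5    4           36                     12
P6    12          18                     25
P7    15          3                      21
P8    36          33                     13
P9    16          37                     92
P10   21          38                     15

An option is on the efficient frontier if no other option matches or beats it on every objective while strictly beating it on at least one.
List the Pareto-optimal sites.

P1, P2, P3, P8

P1: not dominated (best highway distance).
P2: not dominated (best floor area).
P3: not dominated.
P4: dominated by P1 (dock doors 23≥14, highway distance 2≤12, floor area 77≥32).
P5: dominated by P1 (dock doors 23≥4, highway distance 2≤36, floor area 77≥12).
P6: dominated by P1 (dock doors 23≥12, highway distance 2≤18, floor area 77≥25).
P7: dominated by P1 (dock doors 23≥15, highway distance 2≤3, floor area 77≥21).
P8: not dominated (best dock doors).
P9: dominated by P2 (dock doors 20≥16, highway distance 7≤37, floor area 105≥92).
P10: dominated by P1 (dock doors 23≥21, highway distance 2≤38, floor area 77≥15).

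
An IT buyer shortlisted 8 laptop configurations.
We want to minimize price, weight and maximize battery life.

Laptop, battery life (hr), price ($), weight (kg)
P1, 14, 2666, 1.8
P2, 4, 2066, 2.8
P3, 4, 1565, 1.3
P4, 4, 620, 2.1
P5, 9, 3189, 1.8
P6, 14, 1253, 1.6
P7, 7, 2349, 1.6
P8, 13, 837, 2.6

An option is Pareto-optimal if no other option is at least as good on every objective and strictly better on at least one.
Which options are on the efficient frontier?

P1: dominated by P6 (battery life 14≥14, price 1253≤2666, weight 1.6≤1.8).
P2: dominated by P3 (battery life 4≥4, price 1565≤2066, weight 1.3≤2.8).
P3: not dominated (best weight).
P4: not dominated (best price).
P5: dominated by P1 (battery life 14≥9, price 2666≤3189, weight 1.8≤1.8).
P6: not dominated.
P7: dominated by P6 (battery life 14≥7, price 1253≤2349, weight 1.6≤1.6).
P8: not dominated.

P3, P4, P6, P8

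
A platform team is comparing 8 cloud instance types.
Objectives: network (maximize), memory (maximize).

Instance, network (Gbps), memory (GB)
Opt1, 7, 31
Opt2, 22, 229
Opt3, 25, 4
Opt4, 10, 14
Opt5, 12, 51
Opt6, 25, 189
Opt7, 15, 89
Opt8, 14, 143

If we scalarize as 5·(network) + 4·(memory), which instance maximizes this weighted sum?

Opt2

Opt1: 5·7 + 4·31 = 159
Opt2: 5·22 + 4·229 = 1026
Opt3: 5·25 + 4·4 = 141
Opt4: 5·10 + 4·14 = 106
Opt5: 5·12 + 4·51 = 264
Opt6: 5·25 + 4·189 = 881
Opt7: 5·15 + 4·89 = 431
Opt8: 5·14 + 4·143 = 642
Highest: Opt2 at 1026.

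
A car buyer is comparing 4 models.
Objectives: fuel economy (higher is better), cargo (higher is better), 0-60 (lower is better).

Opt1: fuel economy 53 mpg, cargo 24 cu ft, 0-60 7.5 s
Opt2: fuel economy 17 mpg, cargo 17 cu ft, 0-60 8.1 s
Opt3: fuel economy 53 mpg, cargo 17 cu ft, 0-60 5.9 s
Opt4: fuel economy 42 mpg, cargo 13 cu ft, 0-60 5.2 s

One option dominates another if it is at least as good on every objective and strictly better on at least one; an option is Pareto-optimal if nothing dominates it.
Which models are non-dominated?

Opt1, Opt3, Opt4

Opt1: not dominated (best cargo).
Opt2: dominated by Opt1 (fuel economy 53≥17, cargo 24≥17, 0-60 7.5≤8.1).
Opt3: not dominated.
Opt4: not dominated (best 0-60).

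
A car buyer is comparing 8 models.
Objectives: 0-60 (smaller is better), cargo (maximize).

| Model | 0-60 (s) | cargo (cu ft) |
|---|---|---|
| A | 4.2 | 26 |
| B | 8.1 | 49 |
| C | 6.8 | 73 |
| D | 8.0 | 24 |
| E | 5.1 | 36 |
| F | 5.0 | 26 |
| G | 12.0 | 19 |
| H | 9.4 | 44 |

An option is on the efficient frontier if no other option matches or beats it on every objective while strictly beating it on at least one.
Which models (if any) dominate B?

C: 0-60 6.8≤8.1, cargo 73≥49 — dominates B.
Others (A, D, E, F, G, H) are each worse than B on at least one objective.

C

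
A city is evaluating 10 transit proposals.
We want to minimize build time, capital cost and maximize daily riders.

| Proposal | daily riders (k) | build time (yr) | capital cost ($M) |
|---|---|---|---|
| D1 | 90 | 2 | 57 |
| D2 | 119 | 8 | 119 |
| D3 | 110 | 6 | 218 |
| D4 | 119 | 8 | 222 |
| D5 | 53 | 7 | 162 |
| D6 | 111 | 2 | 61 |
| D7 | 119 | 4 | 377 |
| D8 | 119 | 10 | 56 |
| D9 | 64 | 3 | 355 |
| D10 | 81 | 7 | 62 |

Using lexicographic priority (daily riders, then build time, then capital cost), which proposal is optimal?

First maximize daily riders: best is 119, kept {D2, D4, D7, D8}.
Then minimize build time: best is 4, kept {D7}.

D7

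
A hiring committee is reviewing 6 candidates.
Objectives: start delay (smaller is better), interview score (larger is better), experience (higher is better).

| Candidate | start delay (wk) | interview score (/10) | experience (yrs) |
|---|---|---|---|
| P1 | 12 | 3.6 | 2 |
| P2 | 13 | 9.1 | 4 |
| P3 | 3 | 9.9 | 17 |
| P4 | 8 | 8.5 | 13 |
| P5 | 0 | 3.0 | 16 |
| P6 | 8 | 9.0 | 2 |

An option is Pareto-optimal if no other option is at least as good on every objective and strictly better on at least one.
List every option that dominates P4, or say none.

P3

P3: start delay 3≤8, interview score 9.9≥8.5, experience 17≥13 — dominates P4.
Others (P1, P2, P5, P6) are each worse than P4 on at least one objective.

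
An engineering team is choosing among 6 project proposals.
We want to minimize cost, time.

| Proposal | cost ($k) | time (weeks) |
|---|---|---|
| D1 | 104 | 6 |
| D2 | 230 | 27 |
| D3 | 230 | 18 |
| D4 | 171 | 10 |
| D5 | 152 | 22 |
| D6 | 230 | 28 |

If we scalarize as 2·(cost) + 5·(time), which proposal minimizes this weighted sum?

D1

D1: 2·104 + 5·6 = 238
D2: 2·230 + 5·27 = 595
D3: 2·230 + 5·18 = 550
D4: 2·171 + 5·10 = 392
D5: 2·152 + 5·22 = 414
D6: 2·230 + 5·28 = 600
Lowest: D1 at 238.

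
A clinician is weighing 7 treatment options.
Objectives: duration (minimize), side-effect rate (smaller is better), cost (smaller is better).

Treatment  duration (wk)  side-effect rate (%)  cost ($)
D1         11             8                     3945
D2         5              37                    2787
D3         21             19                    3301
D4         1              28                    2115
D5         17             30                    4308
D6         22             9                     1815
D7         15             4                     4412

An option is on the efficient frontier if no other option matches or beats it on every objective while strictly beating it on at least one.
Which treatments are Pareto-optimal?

D1: not dominated.
D2: dominated by D4 (duration 1≤5, side-effect rate 28≤37, cost 2115≤2787).
D3: not dominated.
D4: not dominated (best duration).
D5: dominated by D1 (duration 11≤17, side-effect rate 8≤30, cost 3945≤4308).
D6: not dominated (best cost).
D7: not dominated (best side-effect rate).

D1, D3, D4, D6, D7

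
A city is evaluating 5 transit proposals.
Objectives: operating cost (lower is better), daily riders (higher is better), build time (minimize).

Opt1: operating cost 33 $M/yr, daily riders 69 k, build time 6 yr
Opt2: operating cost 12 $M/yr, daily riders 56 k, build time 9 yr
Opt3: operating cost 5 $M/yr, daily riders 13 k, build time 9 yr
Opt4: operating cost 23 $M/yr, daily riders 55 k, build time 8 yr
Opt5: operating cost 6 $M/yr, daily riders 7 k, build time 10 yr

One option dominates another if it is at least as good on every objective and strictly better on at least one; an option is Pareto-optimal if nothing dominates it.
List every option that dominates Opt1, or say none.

Opt2: worse on daily riders (56 vs 69).
Opt3: worse on daily riders (13 vs 69).
Opt4: worse on daily riders (55 vs 69).
Opt5: worse on daily riders (7 vs 69).
No option dominates Opt1.

none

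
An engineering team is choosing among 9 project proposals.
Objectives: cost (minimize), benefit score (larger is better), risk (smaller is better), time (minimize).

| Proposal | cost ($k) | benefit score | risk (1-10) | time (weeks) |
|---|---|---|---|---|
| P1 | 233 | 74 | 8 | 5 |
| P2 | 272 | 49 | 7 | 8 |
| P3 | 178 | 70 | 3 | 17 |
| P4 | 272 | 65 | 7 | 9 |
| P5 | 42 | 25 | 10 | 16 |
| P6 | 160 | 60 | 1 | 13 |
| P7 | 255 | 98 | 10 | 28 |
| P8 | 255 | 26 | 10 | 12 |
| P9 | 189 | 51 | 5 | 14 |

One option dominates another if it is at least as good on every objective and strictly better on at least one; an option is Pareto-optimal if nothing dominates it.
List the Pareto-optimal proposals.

P1: not dominated (best time).
P2: not dominated.
P3: not dominated.
P4: not dominated.
P5: not dominated (best cost).
P6: not dominated (best risk).
P7: not dominated (best benefit score).
P8: dominated by P1 (cost 233≤255, benefit score 74≥26, risk 8≤10, time 5≤12).
P9: dominated by P6 (cost 160≤189, benefit score 60≥51, risk 1≤5, time 13≤14).

P1, P2, P3, P4, P5, P6, P7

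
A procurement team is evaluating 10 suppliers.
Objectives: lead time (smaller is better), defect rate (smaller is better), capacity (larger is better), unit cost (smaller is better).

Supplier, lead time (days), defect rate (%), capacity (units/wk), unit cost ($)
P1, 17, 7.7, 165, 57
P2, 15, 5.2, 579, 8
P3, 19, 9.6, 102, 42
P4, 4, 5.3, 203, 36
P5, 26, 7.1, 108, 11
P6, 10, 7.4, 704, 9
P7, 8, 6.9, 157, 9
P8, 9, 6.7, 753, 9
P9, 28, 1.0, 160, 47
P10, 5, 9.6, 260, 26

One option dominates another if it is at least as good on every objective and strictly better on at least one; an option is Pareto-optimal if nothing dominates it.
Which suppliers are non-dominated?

P2, P4, P7, P8, P9, P10

P1: dominated by P2 (lead time 15≤17, defect rate 5.2≤7.7, capacity 579≥165, unit cost 8≤57).
P2: not dominated (best unit cost).
P3: dominated by P2 (lead time 15≤19, defect rate 5.2≤9.6, capacity 579≥102, unit cost 8≤42).
P4: not dominated (best lead time).
P5: dominated by P2 (lead time 15≤26, defect rate 5.2≤7.1, capacity 579≥108, unit cost 8≤11).
P6: dominated by P8 (lead time 9≤10, defect rate 6.7≤7.4, capacity 753≥704, unit cost 9≤9).
P7: not dominated.
P8: not dominated (best capacity).
P9: not dominated (best defect rate).
P10: not dominated.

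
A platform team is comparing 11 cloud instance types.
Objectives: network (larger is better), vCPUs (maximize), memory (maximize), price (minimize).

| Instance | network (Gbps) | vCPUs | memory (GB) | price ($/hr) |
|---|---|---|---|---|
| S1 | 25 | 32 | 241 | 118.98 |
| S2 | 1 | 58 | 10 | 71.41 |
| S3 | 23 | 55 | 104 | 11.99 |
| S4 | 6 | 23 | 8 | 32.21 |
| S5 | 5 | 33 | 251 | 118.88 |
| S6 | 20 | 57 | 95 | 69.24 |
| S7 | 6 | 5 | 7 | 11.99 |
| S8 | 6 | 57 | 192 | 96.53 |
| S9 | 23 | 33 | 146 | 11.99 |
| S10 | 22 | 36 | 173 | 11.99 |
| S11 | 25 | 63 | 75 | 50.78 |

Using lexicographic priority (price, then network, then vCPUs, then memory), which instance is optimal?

First minimize price: best is 11.99, kept {S3, S7, S9, S10}.
Then maximize network: best is 23, kept {S3, S9}.
Then maximize vCPUs: best is 55, kept {S3}.

S3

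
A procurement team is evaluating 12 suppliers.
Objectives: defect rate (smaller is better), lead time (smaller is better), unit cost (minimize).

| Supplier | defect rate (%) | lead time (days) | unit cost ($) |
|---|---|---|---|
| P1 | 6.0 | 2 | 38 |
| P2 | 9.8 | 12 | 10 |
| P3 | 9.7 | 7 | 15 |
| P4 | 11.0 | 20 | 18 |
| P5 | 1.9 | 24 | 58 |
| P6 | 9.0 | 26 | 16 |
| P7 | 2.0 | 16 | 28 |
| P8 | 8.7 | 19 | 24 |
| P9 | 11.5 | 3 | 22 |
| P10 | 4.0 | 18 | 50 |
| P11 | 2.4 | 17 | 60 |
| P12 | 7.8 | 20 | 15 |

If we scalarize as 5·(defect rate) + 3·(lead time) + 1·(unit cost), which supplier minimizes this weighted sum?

P1: 5·6.0 + 3·2 + 1·38 = 74.0
P2: 5·9.8 + 3·12 + 1·10 = 95.0
P3: 5·9.7 + 3·7 + 1·15 = 84.5
P4: 5·11.0 + 3·20 + 1·18 = 133.0
P5: 5·1.9 + 3·24 + 1·58 = 139.5
P6: 5·9.0 + 3·26 + 1·16 = 139.0
P7: 5·2.0 + 3·16 + 1·28 = 86.0
P8: 5·8.7 + 3·19 + 1·24 = 124.5
P9: 5·11.5 + 3·3 + 1·22 = 88.5
P10: 5·4.0 + 3·18 + 1·50 = 124.0
P11: 5·2.4 + 3·17 + 1·60 = 123.0
P12: 5·7.8 + 3·20 + 1·15 = 114.0
Lowest: P1 at 74.0.

P1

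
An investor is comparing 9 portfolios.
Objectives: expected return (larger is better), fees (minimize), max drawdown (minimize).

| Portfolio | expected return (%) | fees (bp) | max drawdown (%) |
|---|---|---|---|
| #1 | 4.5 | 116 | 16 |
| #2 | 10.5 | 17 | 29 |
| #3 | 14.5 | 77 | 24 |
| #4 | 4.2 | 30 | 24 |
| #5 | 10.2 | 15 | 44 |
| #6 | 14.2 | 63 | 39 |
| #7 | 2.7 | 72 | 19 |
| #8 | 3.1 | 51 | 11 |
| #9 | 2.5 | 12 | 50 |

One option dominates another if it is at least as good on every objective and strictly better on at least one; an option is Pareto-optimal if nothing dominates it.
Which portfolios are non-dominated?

#1: not dominated.
#2: not dominated.
#3: not dominated (best expected return).
#4: not dominated.
#5: not dominated.
#6: not dominated.
#7: dominated by #8 (expected return 3.1≥2.7, fees 51≤72, max drawdown 11≤19).
#8: not dominated (best max drawdown).
#9: not dominated (best fees).

#1, #2, #3, #4, #5, #6, #8, #9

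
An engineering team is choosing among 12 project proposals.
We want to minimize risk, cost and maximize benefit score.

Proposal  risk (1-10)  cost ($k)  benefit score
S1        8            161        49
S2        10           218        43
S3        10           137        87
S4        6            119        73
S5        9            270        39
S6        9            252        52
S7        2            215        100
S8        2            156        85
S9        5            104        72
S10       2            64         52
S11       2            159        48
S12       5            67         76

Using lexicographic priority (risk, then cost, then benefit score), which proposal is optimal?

First minimize risk: best is 2, kept {S7, S8, S10, S11}.
Then minimize cost: best is 64, kept {S10}.

S10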